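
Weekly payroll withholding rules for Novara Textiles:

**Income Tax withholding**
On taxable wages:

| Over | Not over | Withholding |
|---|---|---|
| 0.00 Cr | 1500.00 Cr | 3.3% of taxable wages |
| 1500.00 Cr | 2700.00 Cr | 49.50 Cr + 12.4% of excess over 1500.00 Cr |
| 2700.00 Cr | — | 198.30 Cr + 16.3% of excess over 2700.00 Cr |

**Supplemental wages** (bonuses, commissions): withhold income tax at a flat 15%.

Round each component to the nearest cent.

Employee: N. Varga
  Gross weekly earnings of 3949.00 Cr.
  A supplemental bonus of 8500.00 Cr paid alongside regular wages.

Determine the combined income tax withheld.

Income Tax: taxable = 3949.00 Cr
  198.30 Cr + 16.3% × (3949.00 Cr − 2700.00 Cr) = 198.30 Cr + 16.3% × 1249.00 Cr = 401.89 Cr
Supplemental (15% flat on bonus): 15% × 8500.00 Cr = 1275.00 Cr
Total income tax: 401.89 Cr + 1275.00 Cr = 1676.89 Cr

1676.89 Cr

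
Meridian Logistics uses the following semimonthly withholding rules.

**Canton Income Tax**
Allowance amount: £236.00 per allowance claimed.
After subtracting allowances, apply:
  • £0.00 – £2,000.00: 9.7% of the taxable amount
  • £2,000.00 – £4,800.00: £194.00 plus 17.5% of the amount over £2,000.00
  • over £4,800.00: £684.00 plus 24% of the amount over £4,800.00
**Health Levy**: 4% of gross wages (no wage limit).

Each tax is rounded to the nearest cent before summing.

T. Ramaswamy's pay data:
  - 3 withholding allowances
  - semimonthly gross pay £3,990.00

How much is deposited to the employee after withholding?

£3,412.05

Canton Income Tax: taxable = £3,990.00 − 3×£236.00 = £3,282.00
  £194.00 + 17.5% × (£3,282.00 − £2,000.00) = £194.00 + 17.5% × £1,282.00 = £418.35
Health Levy: 4% × £3,990.00 = £159.60
Total withheld: £418.35 + £159.60 = £577.95
Net pay: £3,990.00 − £577.95 = £3,412.05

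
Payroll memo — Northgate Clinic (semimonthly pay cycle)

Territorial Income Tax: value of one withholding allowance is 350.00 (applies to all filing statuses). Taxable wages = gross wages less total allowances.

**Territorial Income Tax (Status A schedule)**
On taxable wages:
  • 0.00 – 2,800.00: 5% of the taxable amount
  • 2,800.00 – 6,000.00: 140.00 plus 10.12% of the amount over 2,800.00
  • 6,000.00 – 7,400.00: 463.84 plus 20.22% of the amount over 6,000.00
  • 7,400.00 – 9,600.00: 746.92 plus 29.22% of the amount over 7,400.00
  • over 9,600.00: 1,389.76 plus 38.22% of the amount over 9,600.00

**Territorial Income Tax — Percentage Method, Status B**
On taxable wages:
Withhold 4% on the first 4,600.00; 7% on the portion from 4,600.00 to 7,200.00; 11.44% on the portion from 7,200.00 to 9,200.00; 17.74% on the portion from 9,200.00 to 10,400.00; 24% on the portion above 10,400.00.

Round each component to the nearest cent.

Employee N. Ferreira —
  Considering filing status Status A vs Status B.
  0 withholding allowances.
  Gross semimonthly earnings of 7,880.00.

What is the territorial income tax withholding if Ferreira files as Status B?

443.79

Territorial Income Tax (Status B): taxable = 7,880.00
  366.00 + 11.44% × (7,880.00 − 7,200.00) = 366.00 + 11.44% × 680.00 = 443.79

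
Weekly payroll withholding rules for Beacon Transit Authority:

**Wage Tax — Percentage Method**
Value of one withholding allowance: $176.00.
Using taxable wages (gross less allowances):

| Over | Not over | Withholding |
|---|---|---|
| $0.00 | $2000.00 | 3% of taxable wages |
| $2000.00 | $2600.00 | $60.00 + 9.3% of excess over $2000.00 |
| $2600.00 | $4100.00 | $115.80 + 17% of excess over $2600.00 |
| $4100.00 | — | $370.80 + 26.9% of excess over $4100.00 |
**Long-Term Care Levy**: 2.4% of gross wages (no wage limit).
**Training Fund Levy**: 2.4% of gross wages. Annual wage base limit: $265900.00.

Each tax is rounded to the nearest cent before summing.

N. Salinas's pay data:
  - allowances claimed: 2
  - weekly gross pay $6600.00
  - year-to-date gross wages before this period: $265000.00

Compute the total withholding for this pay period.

$1128.61

Wage Tax: taxable = $6600.00 − 2×$176.00 = $6248.00
  $370.80 + 26.9% × ($6248.00 − $4100.00) = $370.80 + 26.9% × $2148.00 = $948.61
Long-Term Care Levy: 2.4% × $6600.00 = $158.40
Training Fund Levy: cap $265900.00 − YTD $265000.00 = $900.00 subject; 2.4% × $900.00 = $21.60
Total: $948.61 + $158.40 + $21.60 = $1128.61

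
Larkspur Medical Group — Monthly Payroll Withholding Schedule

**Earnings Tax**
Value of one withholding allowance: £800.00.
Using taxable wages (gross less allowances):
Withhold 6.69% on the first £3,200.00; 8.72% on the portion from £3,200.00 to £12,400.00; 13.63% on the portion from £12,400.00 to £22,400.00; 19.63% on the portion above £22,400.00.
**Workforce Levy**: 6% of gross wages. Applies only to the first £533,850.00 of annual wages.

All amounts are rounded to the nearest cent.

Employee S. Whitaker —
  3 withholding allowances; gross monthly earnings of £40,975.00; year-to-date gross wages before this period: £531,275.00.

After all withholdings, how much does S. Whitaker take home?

£35,266.03

Earnings Tax: taxable = £40,975.00 − 3×£800.00 = £38,575.00
  £2,379.32 + 19.63% × (£38,575.00 − £22,400.00) = £2,379.32 + 19.63% × £16,175.00 = £5,554.47
Workforce Levy: cap £533,850.00 − YTD £531,275.00 = £2,575.00 subject; 6% × £2,575.00 = £154.50
Total withheld: £5,554.47 + £154.50 = £5,708.97
Net pay: £40,975.00 − £5,708.97 = £35,266.03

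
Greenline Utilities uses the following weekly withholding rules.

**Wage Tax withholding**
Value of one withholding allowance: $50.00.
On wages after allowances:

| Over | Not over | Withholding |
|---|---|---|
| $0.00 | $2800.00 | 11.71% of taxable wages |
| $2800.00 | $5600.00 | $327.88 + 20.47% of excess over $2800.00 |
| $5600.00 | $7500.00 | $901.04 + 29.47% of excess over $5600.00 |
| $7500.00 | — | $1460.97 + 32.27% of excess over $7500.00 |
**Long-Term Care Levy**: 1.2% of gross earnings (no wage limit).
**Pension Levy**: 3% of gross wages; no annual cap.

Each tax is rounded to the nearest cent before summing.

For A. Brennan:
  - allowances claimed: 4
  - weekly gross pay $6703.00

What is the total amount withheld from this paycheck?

Wage Tax: taxable = $6703.00 − 4×$50.00 = $6503.00
  $901.04 + 29.47% × ($6503.00 − $5600.00) = $901.04 + 29.47% × $903.00 = $1167.15
Long-Term Care Levy: 1.2% × $6703.00 = $80.44
Pension Levy: 3% × $6703.00 = $201.09
Total: $1167.15 + $80.44 + $201.09 = $1448.68

$1448.68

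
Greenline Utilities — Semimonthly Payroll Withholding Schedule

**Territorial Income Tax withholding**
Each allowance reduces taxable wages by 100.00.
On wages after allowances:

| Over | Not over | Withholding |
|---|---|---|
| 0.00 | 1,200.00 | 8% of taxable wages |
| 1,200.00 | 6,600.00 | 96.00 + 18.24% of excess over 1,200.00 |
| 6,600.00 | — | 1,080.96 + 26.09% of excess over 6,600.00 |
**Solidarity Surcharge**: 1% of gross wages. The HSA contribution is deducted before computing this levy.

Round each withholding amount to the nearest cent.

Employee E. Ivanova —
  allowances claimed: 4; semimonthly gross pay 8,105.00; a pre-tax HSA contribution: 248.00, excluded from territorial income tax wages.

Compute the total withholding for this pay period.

1,383.12

Territorial Income Tax: taxable = 8,105.00 − 248.00 − 4×100.00 = 7,457.00
  1,080.96 + 26.09% × (7,457.00 − 6,600.00) = 1,080.96 + 26.09% × 857.00 = 1,304.55
Solidarity Surcharge: 1% × 7,857.00 = 78.57
Total: 1,304.55 + 78.57 = 1,383.12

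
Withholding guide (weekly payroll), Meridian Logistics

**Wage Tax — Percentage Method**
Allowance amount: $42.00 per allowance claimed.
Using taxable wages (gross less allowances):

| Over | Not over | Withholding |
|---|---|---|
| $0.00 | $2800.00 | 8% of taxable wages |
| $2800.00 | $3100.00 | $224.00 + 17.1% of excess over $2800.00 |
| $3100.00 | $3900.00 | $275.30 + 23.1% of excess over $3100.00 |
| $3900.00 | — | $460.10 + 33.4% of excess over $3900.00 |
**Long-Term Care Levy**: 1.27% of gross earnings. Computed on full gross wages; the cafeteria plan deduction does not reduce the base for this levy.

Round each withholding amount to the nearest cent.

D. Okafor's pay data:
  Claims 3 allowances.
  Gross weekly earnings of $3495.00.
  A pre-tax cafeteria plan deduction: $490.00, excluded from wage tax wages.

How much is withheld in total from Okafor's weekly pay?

$281.90

Wage Tax: taxable = $3495.00 − $490.00 − 3×$42.00 = $2879.00
  $224.00 + 17.1% × ($2879.00 − $2800.00) = $224.00 + 17.1% × $79.00 = $237.51
Long-Term Care Levy: 1.27% × $3495.00 = $44.39
Total: $237.51 + $44.39 = $281.90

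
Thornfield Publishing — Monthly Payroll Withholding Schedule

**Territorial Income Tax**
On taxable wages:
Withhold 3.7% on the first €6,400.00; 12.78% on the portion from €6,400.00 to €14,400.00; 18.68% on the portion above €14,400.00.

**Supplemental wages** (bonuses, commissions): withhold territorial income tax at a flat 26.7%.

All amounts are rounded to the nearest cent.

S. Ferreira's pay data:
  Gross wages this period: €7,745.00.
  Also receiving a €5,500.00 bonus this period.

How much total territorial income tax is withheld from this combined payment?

€1,877.19

Territorial Income Tax: taxable = €7,745.00
  €236.80 + 12.78% × (€7,745.00 − €6,400.00) = €236.80 + 12.78% × €1,345.00 = €408.69
Supplemental (26.7% flat on bonus): 26.7% × €5,500.00 = €1,468.50
Total territorial income tax: €408.69 + €1,468.50 = €1,877.19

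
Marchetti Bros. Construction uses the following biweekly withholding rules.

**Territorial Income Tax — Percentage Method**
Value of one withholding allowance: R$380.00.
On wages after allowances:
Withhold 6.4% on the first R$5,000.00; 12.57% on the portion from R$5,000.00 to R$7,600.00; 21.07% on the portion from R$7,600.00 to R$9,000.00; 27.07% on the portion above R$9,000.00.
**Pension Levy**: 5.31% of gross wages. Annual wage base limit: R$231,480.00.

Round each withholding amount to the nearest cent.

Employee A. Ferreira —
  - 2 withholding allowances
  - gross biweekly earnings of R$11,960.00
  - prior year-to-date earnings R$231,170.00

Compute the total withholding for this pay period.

Territorial Income Tax: taxable = R$11,960.00 − 2×R$380.00 = R$11,200.00
  R$941.80 + 27.07% × (R$11,200.00 − R$9,000.00) = R$941.80 + 27.07% × R$2,200.00 = R$1,537.34
Pension Levy: cap R$231,480.00 − YTD R$231,170.00 = R$310.00 subject; 5.31% × R$310.00 = R$16.46
Total: R$1,537.34 + R$16.46 = R$1,553.80

R$1,553.80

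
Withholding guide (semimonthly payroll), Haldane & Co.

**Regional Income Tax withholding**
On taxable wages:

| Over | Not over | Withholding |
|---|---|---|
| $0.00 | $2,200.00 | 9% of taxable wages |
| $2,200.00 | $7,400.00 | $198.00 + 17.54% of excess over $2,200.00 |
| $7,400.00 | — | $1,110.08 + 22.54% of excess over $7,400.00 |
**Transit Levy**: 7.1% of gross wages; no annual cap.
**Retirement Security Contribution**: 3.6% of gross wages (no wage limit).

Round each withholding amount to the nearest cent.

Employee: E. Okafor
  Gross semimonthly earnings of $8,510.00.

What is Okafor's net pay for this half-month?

Regional Income Tax: taxable = $8,510.00
  $1,110.08 + 22.54% × ($8,510.00 − $7,400.00) = $1,110.08 + 22.54% × $1,110.00 = $1,360.27
Transit Levy: 7.1% × $8,510.00 = $604.21
Retirement Security Contribution: 3.6% × $8,510.00 = $306.36
Total withheld: $1,360.27 + $604.21 + $306.36 = $2,270.84
Net pay: $8,510.00 − $2,270.84 = $6,239.16

$6,239.16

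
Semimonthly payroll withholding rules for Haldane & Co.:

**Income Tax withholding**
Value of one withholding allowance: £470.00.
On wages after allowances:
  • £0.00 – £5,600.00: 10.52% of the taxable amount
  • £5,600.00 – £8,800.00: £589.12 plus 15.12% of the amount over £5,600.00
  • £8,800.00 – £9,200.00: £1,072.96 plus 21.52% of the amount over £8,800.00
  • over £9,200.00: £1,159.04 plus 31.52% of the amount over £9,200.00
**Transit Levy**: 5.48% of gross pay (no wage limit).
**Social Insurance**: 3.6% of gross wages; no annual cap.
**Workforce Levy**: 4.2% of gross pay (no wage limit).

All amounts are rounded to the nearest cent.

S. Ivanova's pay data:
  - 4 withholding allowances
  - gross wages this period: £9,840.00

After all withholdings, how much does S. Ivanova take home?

£7,587.30

Income Tax: taxable = £9,840.00 − 4×£470.00 = £7,960.00
  £589.12 + 15.12% × (£7,960.00 − £5,600.00) = £589.12 + 15.12% × £2,360.00 = £945.95
Transit Levy: 5.48% × £9,840.00 = £539.23
Social Insurance: 3.6% × £9,840.00 = £354.24
Workforce Levy: 4.2% × £9,840.00 = £413.28
Total withheld: £945.95 + £539.23 + £354.24 + £413.28 = £2,252.70
Net pay: £9,840.00 − £2,252.70 = £7,587.30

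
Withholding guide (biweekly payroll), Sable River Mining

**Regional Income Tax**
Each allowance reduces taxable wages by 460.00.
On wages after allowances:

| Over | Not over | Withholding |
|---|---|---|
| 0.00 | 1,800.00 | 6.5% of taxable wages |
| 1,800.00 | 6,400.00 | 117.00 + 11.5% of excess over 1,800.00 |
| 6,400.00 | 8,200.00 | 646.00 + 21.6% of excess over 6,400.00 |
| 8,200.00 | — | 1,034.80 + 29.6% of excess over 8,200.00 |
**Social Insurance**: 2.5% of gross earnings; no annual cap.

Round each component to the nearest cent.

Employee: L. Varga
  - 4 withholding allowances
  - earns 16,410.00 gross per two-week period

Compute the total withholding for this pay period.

Regional Income Tax: taxable = 16,410.00 − 4×460.00 = 14,570.00
  1,034.80 + 29.6% × (14,570.00 − 8,200.00) = 1,034.80 + 29.6% × 6,370.00 = 2,920.32
Social Insurance: 2.5% × 16,410.00 = 410.25
Total: 2,920.32 + 410.25 = 3,330.57

3,330.57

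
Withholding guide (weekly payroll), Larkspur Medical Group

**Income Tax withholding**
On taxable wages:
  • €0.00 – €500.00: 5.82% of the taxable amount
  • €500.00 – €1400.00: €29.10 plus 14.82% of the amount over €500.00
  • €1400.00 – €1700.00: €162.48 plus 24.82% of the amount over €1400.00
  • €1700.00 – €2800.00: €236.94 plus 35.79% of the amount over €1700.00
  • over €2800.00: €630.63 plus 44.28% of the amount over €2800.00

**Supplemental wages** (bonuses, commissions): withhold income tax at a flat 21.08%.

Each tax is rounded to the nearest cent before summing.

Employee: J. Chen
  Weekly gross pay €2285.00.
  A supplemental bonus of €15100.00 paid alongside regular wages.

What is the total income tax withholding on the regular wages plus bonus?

Income Tax: taxable = €2285.00
  €236.94 + 35.79% × (€2285.00 − €1700.00) = €236.94 + 35.79% × €585.00 = €446.31
Supplemental (21.08% flat on bonus): 21.08% × €15100.00 = €3183.08
Total income tax: €446.31 + €3183.08 = €3629.39

€3629.39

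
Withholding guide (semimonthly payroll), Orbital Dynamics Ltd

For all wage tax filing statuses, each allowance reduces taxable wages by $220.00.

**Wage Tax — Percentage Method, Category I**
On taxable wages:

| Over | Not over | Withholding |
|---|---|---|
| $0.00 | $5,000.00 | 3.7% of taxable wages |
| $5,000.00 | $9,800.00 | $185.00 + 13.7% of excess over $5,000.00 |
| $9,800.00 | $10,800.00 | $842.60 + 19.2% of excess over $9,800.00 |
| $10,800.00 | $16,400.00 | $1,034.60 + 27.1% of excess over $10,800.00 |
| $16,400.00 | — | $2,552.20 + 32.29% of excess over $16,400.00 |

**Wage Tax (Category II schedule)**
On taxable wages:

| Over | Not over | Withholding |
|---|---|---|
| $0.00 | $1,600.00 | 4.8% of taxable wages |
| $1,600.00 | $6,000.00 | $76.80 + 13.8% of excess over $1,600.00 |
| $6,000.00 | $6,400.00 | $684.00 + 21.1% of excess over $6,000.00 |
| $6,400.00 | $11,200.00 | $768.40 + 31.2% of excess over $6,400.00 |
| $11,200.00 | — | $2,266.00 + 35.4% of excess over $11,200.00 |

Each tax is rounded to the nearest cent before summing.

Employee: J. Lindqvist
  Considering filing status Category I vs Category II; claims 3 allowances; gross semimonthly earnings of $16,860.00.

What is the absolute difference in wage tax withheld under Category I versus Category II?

Wage Tax (Category I): taxable = $16,860.00 − 3×$220.00 = $16,200.00
  $1,034.60 + 27.1% × ($16,200.00 − $10,800.00) = $1,034.60 + 27.1% × $5,400.00 = $2,498.00
Wage Tax (Category II): taxable = $16,860.00 − 3×$220.00 = $16,200.00
  $2,266.00 + 35.4% × ($16,200.00 − $11,200.00) = $2,266.00 + 35.4% × $5,000.00 = $4,036.00
Difference: |$2,498.00 − $4,036.00| = $1,538.00 (higher under Category II)

$1,538.00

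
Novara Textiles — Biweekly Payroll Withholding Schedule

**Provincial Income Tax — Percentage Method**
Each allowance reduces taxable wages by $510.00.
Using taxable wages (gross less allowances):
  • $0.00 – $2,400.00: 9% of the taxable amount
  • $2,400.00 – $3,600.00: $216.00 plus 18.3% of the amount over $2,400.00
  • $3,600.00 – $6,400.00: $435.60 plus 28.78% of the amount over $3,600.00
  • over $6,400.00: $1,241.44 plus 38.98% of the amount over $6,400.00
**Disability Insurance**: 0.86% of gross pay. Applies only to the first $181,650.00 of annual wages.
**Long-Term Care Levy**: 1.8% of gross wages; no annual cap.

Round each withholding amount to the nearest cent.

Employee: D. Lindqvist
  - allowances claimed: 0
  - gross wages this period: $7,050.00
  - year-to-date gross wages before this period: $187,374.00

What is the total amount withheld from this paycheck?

Provincial Income Tax: taxable = $7,050.00
  $1,241.44 + 38.98% × ($7,050.00 − $6,400.00) = $1,241.44 + 38.98% × $650.00 = $1,494.81
Disability Insurance: YTD $187,374.00 ≥ cap $181,650.00 → $0.00
Long-Term Care Levy: 1.8% × $7,050.00 = $126.90
Total: $1,494.81 + $0.00 + $126.90 = $1,621.71

$1,621.71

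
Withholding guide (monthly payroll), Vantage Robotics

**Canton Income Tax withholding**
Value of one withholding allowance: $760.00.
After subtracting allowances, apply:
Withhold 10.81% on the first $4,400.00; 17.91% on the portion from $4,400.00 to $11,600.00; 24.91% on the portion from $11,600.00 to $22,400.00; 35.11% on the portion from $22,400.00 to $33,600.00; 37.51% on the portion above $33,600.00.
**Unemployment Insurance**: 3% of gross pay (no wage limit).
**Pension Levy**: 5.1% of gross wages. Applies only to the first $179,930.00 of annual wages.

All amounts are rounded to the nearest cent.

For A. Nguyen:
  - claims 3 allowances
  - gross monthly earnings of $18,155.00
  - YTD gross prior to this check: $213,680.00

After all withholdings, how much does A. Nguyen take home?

Canton Income Tax: taxable = $18,155.00 − 3×$760.00 = $15,875.00
  $1,765.16 + 24.91% × ($15,875.00 − $11,600.00) = $1,765.16 + 24.91% × $4,275.00 = $2,830.06
Unemployment Insurance: 3% × $18,155.00 = $544.65
Pension Levy: YTD $213,680.00 ≥ cap $179,930.00 → $0.00
Total withheld: $2,830.06 + $544.65 + $0.00 = $3,374.71
Net pay: $18,155.00 − $3,374.71 = $14,780.29

$14,780.29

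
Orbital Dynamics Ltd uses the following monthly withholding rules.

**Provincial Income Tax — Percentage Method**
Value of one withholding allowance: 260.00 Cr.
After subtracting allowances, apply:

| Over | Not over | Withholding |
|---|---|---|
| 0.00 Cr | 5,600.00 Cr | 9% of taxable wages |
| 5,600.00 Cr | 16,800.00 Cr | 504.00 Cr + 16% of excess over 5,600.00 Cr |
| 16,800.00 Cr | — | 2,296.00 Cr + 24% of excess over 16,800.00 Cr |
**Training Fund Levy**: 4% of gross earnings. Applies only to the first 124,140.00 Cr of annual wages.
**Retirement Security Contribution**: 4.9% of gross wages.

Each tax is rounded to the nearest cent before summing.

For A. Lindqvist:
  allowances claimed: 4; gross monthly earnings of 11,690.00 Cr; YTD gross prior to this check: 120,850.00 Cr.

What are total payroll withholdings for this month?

Provincial Income Tax: taxable = 11,690.00 Cr − 4×260.00 Cr = 10,650.00 Cr
  504.00 Cr + 16% × (10,650.00 Cr − 5,600.00 Cr) = 504.00 Cr + 16% × 5,050.00 Cr = 1,312.00 Cr
Training Fund Levy: cap 124,140.00 Cr − YTD 120,850.00 Cr = 3,290.00 Cr subject; 4% × 3,290.00 Cr = 131.60 Cr
Retirement Security Contribution: 4.9% × 11,690.00 Cr = 572.81 Cr
Total: 1,312.00 Cr + 131.60 Cr + 572.81 Cr = 2,016.41 Cr

2,016.41 Cr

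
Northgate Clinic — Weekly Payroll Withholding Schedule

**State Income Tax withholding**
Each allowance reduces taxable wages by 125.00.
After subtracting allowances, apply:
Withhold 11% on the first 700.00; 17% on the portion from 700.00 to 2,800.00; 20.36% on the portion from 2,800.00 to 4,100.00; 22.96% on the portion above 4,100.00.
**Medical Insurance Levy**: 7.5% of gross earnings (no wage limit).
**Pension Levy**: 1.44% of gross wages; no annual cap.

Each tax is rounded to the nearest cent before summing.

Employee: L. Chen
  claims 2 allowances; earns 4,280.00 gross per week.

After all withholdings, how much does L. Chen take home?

3,212.94

State Income Tax: taxable = 4,280.00 − 2×125.00 = 4,030.00
  434.00 + 20.36% × (4,030.00 − 2,800.00) = 434.00 + 20.36% × 1,230.00 = 684.43
Medical Insurance Levy: 7.5% × 4,280.00 = 321.00
Pension Levy: 1.44% × 4,280.00 = 61.63
Total withheld: 684.43 + 321.00 + 61.63 = 1,067.06
Net pay: 4,280.00 − 1,067.06 = 3,212.94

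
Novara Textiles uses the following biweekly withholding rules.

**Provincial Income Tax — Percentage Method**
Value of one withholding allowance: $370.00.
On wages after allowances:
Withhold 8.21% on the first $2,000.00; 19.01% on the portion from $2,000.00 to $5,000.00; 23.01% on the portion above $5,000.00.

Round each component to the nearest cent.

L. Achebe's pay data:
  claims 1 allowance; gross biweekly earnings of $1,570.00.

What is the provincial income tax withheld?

Provincial Income Tax: taxable = $1,570.00 − 1×$370.00 = $1,200.00
  8.21% × $1,200.00 = $98.52

$98.52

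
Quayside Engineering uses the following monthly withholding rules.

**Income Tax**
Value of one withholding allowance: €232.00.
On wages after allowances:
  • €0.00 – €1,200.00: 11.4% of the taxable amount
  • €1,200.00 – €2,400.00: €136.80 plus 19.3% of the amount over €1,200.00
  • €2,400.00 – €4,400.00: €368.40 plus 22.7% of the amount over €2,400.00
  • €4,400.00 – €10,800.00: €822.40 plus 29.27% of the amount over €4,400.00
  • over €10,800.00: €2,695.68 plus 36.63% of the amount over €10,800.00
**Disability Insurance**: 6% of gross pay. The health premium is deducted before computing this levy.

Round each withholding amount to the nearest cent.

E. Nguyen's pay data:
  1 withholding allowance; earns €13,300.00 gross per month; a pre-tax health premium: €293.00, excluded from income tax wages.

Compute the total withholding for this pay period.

€4,199.54

Income Tax: taxable = €13,300.00 − €293.00 − 1×€232.00 = €12,775.00
  €2,695.68 + 36.63% × (€12,775.00 − €10,800.00) = €2,695.68 + 36.63% × €1,975.00 = €3,419.12
Disability Insurance: 6% × €13,007.00 = €780.42
Total: €3,419.12 + €780.42 = €4,199.54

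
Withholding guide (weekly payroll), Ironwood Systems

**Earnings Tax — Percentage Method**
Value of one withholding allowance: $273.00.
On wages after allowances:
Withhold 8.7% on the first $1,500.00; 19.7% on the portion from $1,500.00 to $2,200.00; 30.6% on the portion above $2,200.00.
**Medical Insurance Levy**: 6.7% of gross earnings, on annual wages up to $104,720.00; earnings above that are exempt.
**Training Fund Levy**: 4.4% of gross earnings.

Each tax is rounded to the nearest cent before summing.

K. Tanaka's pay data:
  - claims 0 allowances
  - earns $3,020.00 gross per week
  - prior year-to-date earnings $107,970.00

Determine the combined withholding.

$652.20

Earnings Tax: taxable = $3,020.00
  $268.40 + 30.6% × ($3,020.00 − $2,200.00) = $268.40 + 30.6% × $820.00 = $519.32
Medical Insurance Levy: YTD $107,970.00 ≥ cap $104,720.00 → $0.00
Training Fund Levy: 4.4% × $3,020.00 = $132.88
Total: $519.32 + $0.00 + $132.88 = $652.20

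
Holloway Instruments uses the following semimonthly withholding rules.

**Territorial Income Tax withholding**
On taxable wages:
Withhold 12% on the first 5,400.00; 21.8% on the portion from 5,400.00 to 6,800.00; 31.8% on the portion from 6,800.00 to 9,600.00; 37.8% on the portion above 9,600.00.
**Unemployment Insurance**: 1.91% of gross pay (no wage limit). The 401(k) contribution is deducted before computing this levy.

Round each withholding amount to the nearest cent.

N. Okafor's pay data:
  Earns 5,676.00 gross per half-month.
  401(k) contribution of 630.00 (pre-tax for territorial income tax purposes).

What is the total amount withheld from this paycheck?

Territorial Income Tax: taxable = 5,676.00 − 630.00 = 5,046.00
  12% × 5,046.00 = 605.52
Unemployment Insurance: 1.91% × 5,046.00 = 96.38
Total: 605.52 + 96.38 = 701.90

701.90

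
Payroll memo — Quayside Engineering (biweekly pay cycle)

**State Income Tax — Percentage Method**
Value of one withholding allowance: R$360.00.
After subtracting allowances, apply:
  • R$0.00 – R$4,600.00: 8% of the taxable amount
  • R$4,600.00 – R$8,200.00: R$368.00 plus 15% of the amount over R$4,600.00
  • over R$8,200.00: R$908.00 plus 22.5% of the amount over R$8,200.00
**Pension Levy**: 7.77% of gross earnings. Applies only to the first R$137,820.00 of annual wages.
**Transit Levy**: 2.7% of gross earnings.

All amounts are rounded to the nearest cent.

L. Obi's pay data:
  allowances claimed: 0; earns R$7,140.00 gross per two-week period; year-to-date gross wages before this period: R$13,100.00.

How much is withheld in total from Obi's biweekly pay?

R$1,496.56

State Income Tax: taxable = R$7,140.00
  R$368.00 + 15% × (R$7,140.00 − R$4,600.00) = R$368.00 + 15% × R$2,540.00 = R$749.00
Pension Levy: 7.77% × R$7,140.00 = R$554.78
Transit Levy: 2.7% × R$7,140.00 = R$192.78
Total: R$749.00 + R$554.78 + R$192.78 = R$1,496.56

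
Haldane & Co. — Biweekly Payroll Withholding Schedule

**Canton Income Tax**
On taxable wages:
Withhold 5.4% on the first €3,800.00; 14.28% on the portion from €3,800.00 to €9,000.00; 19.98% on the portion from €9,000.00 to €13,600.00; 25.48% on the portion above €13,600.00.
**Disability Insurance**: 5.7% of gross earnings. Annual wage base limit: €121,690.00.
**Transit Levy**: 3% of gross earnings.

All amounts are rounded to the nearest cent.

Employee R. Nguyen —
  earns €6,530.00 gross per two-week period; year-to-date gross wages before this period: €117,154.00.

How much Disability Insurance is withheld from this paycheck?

€258.55

Disability Insurance: cap €121,690.00 − YTD €117,154.00 = €4,536.00 subject; 5.7% × €4,536.00 = €258.55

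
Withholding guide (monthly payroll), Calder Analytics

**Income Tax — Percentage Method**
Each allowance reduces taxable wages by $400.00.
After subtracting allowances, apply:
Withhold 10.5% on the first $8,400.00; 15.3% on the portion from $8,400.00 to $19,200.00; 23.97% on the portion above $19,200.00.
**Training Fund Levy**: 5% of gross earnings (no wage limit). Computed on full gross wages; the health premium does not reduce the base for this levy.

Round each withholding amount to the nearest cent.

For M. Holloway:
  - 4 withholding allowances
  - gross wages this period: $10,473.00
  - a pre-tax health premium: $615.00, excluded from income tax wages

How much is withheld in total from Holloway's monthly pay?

$1,390.74

Income Tax: taxable = $10,473.00 − $615.00 − 4×$400.00 = $8,258.00
  10.5% × $8,258.00 = $867.09
Training Fund Levy: 5% × $10,473.00 = $523.65
Total: $867.09 + $523.65 = $1,390.74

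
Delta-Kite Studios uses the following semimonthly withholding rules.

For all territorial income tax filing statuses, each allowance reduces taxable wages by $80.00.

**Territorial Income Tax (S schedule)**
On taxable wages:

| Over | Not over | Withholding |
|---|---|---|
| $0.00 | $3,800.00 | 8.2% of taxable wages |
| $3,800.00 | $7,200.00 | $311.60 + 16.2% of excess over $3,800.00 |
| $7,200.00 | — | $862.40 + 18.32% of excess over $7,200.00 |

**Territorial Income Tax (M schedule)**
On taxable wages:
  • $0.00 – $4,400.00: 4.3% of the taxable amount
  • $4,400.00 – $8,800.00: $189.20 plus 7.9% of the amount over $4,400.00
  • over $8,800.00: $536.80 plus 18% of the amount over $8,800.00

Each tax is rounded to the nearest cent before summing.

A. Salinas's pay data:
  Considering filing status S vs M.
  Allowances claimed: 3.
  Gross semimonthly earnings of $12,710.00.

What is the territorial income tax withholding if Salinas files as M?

Territorial Income Tax (M): taxable = $12,710.00 − 3×$80.00 = $12,470.00
  $536.80 + 18% × ($12,470.00 − $8,800.00) = $536.80 + 18% × $3,670.00 = $1,197.40

$1,197.40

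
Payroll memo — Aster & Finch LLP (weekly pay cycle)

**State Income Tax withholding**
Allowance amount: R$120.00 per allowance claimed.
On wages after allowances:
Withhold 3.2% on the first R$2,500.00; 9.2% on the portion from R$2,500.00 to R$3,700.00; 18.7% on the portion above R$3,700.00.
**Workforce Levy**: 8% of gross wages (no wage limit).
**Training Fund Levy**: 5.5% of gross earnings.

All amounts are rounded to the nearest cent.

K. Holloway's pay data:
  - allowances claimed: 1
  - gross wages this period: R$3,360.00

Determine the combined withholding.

State Income Tax: taxable = R$3,360.00 − 1×R$120.00 = R$3,240.00
  R$80.00 + 9.2% × (R$3,240.00 − R$2,500.00) = R$80.00 + 9.2% × R$740.00 = R$148.08
Workforce Levy: 8% × R$3,360.00 = R$268.80
Training Fund Levy: 5.5% × R$3,360.00 = R$184.80
Total: R$148.08 + R$268.80 + R$184.80 = R$601.68

R$601.68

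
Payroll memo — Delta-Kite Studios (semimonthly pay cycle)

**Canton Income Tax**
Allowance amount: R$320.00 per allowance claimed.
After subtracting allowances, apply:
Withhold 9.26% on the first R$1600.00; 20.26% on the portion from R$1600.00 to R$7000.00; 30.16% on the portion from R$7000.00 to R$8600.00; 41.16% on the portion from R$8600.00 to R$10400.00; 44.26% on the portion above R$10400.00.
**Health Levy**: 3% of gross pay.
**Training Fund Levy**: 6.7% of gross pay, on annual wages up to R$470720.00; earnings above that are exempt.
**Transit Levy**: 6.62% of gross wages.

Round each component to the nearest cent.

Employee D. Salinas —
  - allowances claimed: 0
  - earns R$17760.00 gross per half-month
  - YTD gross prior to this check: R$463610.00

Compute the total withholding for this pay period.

R$7908.06

Canton Income Tax: taxable = R$17760.00
  R$2465.64 + 44.26% × (R$17760.00 − R$10400.00) = R$2465.64 + 44.26% × R$7360.00 = R$5723.18
Health Levy: 3% × R$17760.00 = R$532.80
Training Fund Levy: cap R$470720.00 − YTD R$463610.00 = R$7110.00 subject; 6.7% × R$7110.00 = R$476.37
Transit Levy: 6.62% × R$17760.00 = R$1175.71
Total: R$5723.18 + R$532.80 + R$476.37 + R$1175.71 = R$7908.06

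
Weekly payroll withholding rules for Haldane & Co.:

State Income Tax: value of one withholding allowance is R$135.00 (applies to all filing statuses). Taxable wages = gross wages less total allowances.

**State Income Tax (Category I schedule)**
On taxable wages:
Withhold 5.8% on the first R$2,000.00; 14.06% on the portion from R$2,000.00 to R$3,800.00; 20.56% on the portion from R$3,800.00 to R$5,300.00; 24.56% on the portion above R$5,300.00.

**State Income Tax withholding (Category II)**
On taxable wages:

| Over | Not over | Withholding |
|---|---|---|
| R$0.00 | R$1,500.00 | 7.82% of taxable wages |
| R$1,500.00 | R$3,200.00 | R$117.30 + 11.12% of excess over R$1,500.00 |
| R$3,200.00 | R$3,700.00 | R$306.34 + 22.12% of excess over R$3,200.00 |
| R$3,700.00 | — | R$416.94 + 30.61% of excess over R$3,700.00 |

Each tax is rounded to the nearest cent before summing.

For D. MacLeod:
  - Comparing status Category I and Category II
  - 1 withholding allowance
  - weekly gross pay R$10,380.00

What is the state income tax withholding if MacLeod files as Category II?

State Income Tax (Category II): taxable = R$10,380.00 − 1×R$135.00 = R$10,245.00
  R$416.94 + 30.61% × (R$10,245.00 − R$3,700.00) = R$416.94 + 30.61% × R$6,545.00 = R$2,420.36

R$2,420.36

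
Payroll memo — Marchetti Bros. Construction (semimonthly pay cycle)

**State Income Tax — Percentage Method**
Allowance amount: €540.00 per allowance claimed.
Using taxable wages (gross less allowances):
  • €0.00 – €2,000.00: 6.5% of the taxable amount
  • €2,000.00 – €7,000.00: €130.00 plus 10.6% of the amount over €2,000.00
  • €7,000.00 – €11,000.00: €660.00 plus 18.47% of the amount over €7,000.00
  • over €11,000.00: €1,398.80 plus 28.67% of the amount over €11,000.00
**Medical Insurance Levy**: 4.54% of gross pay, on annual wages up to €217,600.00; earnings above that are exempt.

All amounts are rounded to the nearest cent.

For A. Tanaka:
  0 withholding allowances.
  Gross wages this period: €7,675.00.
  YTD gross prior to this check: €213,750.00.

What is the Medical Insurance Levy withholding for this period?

€174.79

Medical Insurance Levy: cap €217,600.00 − YTD €213,750.00 = €3,850.00 subject; 4.54% × €3,850.00 = €174.79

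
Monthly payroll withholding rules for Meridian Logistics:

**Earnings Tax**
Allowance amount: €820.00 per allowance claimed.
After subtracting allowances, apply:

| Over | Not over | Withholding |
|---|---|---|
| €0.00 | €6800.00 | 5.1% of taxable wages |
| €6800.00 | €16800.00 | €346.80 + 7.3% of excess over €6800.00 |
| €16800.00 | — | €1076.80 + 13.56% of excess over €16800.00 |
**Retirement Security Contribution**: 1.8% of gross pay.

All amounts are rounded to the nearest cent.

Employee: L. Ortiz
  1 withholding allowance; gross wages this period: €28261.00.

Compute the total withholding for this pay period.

€3028.42

Earnings Tax: taxable = €28261.00 − 1×€820.00 = €27441.00
  €1076.80 + 13.56% × (€27441.00 − €16800.00) = €1076.80 + 13.56% × €10641.00 = €2519.72
Retirement Security Contribution: 1.8% × €28261.00 = €508.70
Total: €2519.72 + €508.70 = €3028.42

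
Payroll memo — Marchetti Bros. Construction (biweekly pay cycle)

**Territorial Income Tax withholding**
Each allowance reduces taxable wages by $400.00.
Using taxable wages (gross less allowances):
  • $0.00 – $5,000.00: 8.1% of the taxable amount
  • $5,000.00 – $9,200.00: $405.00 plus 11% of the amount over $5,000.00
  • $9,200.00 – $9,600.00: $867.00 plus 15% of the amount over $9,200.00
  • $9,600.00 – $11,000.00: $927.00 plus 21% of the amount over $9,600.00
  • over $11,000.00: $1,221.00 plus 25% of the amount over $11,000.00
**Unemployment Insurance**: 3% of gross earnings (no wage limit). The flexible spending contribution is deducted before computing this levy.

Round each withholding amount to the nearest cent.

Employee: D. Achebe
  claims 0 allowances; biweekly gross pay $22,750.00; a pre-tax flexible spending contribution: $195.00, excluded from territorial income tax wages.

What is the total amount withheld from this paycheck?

$4,786.40

Territorial Income Tax: taxable = $22,750.00 − $195.00 = $22,555.00
  $1,221.00 + 25% × ($22,555.00 − $11,000.00) = $1,221.00 + 25% × $11,555.00 = $4,109.75
Unemployment Insurance: 3% × $22,555.00 = $676.65
Total: $4,109.75 + $676.65 = $4,786.40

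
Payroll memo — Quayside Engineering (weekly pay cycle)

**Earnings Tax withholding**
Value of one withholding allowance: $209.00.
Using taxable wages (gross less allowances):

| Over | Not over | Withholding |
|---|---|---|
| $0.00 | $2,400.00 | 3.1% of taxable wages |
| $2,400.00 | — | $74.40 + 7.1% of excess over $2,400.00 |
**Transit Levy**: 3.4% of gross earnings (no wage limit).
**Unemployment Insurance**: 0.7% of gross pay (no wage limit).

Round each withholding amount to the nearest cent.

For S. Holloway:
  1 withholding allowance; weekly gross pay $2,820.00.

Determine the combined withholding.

Earnings Tax: taxable = $2,820.00 − 1×$209.00 = $2,611.00
  $74.40 + 7.1% × ($2,611.00 − $2,400.00) = $74.40 + 7.1% × $211.00 = $89.38
Transit Levy: 3.4% × $2,820.00 = $95.88
Unemployment Insurance: 0.7% × $2,820.00 = $19.74
Total: $89.38 + $95.88 + $19.74 = $205.00

$205.00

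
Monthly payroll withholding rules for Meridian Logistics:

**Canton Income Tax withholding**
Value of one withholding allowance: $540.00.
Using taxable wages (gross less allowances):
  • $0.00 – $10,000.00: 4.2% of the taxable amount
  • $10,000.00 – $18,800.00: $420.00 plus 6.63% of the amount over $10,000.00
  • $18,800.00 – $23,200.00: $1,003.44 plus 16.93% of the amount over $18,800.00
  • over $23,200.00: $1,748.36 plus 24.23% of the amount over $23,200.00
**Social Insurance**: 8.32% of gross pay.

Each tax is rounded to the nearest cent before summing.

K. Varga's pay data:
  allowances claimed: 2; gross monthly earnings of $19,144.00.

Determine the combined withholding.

$2,547.42

Canton Income Tax: taxable = $19,144.00 − 2×$540.00 = $18,064.00
  $420.00 + 6.63% × ($18,064.00 − $10,000.00) = $420.00 + 6.63% × $8,064.00 = $954.64
Social Insurance: 8.32% × $19,144.00 = $1,592.78
Total: $954.64 + $1,592.78 = $2,547.42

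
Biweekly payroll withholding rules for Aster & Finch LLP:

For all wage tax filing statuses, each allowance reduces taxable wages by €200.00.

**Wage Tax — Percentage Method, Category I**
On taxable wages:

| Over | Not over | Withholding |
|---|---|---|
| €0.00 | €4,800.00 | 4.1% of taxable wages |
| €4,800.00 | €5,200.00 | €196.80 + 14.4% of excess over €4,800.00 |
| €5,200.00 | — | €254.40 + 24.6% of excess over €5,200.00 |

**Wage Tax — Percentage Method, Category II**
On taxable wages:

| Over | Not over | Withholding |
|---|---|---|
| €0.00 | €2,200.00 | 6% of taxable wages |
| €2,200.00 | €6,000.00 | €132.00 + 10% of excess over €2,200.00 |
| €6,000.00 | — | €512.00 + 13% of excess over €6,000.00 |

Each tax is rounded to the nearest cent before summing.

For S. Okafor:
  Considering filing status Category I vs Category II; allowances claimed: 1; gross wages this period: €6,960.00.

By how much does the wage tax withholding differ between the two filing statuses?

€27.36

Wage Tax (Category I): taxable = €6,960.00 − 1×€200.00 = €6,760.00
  €254.40 + 24.6% × (€6,760.00 − €5,200.00) = €254.40 + 24.6% × €1,560.00 = €638.16
Wage Tax (Category II): taxable = €6,960.00 − 1×€200.00 = €6,760.00
  €512.00 + 13% × (€6,760.00 − €6,000.00) = €512.00 + 13% × €760.00 = €610.80
Difference: |€638.16 − €610.80| = €27.36 (higher under Category I)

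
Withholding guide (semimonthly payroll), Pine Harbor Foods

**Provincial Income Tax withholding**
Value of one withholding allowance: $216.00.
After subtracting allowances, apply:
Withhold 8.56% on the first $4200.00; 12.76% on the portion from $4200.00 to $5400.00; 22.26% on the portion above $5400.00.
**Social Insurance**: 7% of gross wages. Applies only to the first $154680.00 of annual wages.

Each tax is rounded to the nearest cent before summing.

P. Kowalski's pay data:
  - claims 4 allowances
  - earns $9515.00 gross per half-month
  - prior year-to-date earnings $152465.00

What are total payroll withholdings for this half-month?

$1391.36

Provincial Income Tax: taxable = $9515.00 − 4×$216.00 = $8651.00
  $512.64 + 22.26% × ($8651.00 − $5400.00) = $512.64 + 22.26% × $3251.00 = $1236.31
Social Insurance: cap $154680.00 − YTD $152465.00 = $2215.00 subject; 7% × $2215.00 = $155.05
Total: $1236.31 + $155.05 = $1391.36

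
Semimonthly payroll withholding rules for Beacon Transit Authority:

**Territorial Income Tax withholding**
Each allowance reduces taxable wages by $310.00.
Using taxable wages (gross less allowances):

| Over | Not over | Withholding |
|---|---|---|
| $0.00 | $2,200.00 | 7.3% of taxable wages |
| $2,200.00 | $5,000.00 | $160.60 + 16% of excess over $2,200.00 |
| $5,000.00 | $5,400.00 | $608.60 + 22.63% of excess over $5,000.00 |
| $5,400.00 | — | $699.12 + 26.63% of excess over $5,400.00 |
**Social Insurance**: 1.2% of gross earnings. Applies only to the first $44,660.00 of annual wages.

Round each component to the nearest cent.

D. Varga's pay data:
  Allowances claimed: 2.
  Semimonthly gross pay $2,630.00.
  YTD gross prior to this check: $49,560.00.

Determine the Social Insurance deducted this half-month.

Social Insurance: YTD $49,560.00 ≥ cap $44,660.00 → $0.00

$0.00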